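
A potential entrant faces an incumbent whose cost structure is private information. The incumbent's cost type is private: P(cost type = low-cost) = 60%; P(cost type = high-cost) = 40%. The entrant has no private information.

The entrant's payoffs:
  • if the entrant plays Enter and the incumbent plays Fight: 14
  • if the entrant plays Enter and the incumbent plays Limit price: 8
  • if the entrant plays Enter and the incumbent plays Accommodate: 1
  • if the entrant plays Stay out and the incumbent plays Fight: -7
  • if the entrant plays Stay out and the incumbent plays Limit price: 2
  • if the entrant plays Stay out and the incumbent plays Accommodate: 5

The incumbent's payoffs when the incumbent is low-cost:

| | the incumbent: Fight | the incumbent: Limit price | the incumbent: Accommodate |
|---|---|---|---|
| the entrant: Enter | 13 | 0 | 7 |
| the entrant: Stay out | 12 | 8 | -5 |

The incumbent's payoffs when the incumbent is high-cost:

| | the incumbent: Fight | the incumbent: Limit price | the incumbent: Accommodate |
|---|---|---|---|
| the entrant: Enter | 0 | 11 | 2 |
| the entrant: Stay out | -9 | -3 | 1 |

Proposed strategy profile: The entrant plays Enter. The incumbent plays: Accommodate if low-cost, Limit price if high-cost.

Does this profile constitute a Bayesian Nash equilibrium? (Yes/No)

No

The entrant plays Enter: E[Enter] = 0.6·(1) + 0.4·(8) = 3.8; E[Stay out] = 3.8. Best-responding. ✓
The incumbent (cost type low-cost), facing Enter: Fight gives 13, Limit price gives 0, Accommodate gives 7. Proposed Accommodate is not best — profitable deviation exists. ✗
The incumbent (cost type high-cost), facing Enter: Fight gives 0, Limit price gives 11, Accommodate gives 2. Proposed Limit price is best. ✓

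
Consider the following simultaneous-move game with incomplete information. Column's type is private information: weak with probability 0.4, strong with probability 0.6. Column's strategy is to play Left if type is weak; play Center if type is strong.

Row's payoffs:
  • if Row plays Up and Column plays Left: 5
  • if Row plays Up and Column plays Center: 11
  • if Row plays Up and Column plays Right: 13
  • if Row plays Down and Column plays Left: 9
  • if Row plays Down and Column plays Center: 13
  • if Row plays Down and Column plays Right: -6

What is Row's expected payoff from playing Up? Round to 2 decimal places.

E[Up] = 0.4·5 + 0.6·11 = 2 + 6.6 = 8.6

8.60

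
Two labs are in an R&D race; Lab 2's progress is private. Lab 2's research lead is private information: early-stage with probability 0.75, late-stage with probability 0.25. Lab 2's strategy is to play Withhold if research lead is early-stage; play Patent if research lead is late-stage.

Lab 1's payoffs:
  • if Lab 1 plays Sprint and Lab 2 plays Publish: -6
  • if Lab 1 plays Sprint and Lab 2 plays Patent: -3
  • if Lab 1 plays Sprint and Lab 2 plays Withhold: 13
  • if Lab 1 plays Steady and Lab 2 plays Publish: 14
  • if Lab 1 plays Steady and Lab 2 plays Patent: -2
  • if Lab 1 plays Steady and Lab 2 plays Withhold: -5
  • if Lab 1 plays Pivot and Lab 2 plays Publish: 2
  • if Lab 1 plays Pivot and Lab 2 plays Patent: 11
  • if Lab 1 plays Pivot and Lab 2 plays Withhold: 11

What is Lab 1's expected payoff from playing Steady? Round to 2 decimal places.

Take the expectation over Lab 2's research lead, weighting each type's action by its prior probability.
E[Steady] = 0.75·(-5) + 0.25·(-2) = (-3.75) + (-0.5) = -4.25

-4.25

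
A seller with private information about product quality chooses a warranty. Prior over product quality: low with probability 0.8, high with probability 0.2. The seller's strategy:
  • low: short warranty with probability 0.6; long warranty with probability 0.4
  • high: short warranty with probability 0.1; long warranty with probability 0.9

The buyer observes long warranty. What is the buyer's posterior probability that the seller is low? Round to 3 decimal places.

0.640

Apply Bayes' rule using the sender's strategy as the likelihood.
P(long warranty) = 0.8·0.4 + 0.2·0.9 = 0.5
P(low | long warranty) = (0.8·0.4) / 0.5 = 0.32 / 0.5 = 0.64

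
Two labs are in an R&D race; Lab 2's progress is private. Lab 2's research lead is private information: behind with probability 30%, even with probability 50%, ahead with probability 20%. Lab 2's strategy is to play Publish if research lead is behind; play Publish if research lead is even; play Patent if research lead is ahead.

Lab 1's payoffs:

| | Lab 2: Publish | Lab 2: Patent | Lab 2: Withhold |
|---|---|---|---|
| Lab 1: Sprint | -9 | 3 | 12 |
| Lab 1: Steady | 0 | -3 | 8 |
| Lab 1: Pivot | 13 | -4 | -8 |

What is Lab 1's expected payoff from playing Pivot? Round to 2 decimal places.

9.60

E[Pivot] = 0.3·13 + 0.5·13 + 0.2·(-4) = 3.9 + 6.5 + (-0.8) = 9.6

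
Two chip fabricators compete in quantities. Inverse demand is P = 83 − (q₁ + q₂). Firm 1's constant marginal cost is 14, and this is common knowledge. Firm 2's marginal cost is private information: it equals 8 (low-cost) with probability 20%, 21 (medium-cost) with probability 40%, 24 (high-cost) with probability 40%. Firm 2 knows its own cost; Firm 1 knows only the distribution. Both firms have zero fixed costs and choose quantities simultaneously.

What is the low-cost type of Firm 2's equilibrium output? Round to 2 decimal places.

Type-c best response for Firm 2: q₂(c) = (83 − c)/2 − q₁/2.
Firm 1 maximizes expected profit; its first-order condition is 83 − 2q₁ − E[q₂] − 14 = 0.
Substituting E[q₂] and solving: E[c₂] = 19.6, so q₁ = (83 − 2·14 + 19.6)/3 = 24.8667.
q₂(low-cost) = (83 − 8 − 24.8667)/2 = 25.0667.

25.07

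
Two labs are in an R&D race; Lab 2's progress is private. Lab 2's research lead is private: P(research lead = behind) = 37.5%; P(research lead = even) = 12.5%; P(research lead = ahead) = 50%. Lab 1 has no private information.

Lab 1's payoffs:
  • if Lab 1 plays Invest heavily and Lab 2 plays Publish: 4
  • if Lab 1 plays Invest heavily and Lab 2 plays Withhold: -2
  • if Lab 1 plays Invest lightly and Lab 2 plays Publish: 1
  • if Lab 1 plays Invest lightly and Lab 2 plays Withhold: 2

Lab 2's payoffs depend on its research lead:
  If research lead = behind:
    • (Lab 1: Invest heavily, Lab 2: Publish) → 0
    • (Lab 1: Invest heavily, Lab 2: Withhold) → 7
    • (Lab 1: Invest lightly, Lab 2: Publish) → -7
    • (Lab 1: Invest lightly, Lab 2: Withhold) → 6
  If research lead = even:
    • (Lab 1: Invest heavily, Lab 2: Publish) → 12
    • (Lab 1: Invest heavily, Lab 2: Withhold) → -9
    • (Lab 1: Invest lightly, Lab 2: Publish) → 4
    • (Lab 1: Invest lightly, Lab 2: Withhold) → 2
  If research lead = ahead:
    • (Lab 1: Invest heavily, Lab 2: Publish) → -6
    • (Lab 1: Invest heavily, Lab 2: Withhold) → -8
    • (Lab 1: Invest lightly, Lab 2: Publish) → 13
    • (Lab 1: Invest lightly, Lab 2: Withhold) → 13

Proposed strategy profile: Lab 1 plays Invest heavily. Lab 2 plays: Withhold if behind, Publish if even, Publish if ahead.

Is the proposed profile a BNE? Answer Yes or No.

A profile is a BNE iff every type of every player is best-responding given beliefs about the other side.
Lab 1 plays Invest heavily: E[Invest heavily] = 0.375·(-2) + 0.125·(4) + 0.5·(4) = 1.75; E[Invest lightly] = 1.375. Best-responding. ✓
Lab 2 (research lead behind), facing Invest heavily: Publish gives 0, Withhold gives 7. Proposed Withhold is best. ✓
Lab 2 (research lead even), facing Invest heavily: Publish gives 12, Withhold gives -9. Proposed Publish is best. ✓
Lab 2 (research lead ahead), facing Invest heavily: Publish gives -6, Withhold gives -8. Proposed Publish is best. ✓

Yes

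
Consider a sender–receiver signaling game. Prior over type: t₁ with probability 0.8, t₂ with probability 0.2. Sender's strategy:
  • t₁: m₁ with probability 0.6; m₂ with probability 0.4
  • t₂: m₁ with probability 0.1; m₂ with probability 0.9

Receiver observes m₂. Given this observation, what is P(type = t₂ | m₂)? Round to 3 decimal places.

0.360

Apply Bayes' rule using the sender's strategy as the likelihood.
P(m₂) = 0.8·0.4 + 0.2·0.9 = 0.5
P(t₂ | m₂) = (0.2·0.9) / 0.5 = 0.18 / 0.5 = 0.36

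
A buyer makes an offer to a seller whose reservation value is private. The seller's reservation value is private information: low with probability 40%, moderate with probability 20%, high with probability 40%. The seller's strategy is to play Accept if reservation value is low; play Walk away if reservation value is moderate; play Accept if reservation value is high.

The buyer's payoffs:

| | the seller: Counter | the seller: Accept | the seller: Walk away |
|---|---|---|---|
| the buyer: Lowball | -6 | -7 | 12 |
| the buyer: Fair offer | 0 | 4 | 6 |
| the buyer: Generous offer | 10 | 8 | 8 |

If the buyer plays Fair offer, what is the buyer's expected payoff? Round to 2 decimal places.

4.40

E[Fair offer] = 0.4·4 + 0.2·6 + 0.4·4 = 1.6 + 1.2 + 1.6 = 4.4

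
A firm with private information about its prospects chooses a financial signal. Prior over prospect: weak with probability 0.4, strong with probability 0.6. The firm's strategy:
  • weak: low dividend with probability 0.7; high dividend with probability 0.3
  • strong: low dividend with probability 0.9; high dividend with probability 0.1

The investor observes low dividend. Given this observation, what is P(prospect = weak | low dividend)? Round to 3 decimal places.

0.341

Apply Bayes' rule using the sender's strategy as the likelihood.
P(low dividend) = 0.4·0.7 + 0.6·0.9 = 0.82
P(weak | low dividend) = (0.4·0.7) / 0.82 = 0.28 / 0.82 = 0.341463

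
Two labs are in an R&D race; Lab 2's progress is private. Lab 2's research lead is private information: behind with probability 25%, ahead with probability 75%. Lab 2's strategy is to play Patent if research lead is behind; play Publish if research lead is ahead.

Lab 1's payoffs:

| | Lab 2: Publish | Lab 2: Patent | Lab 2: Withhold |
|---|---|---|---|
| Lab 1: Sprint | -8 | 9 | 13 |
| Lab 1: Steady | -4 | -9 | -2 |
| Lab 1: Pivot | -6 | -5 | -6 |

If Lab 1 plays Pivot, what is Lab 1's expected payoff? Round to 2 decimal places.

E[Pivot] = 0.25·(-5) + 0.75·(-6) = (-1.25) + (-4.5) = -5.75

-5.75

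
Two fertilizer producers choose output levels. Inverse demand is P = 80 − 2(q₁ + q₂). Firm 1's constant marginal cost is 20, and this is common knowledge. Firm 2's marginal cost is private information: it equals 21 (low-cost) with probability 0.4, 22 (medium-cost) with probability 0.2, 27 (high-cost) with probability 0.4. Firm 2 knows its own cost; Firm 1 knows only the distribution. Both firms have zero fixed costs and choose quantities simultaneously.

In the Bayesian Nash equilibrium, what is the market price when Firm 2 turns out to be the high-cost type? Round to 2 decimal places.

42.90

Type-c best response for Firm 2: q₂(c) = (80 − c)/4 − q₁/2.
Firm 1 maximizes expected profit; its first-order condition is 80 − 4q₁ − 2E[q₂] − 20 = 0.
Substituting E[q₂] and solving: E[c₂] = 23.6, so q₁ = (80 − 2·20 + 23.6)/6 = 10.6.
q₂(high-cost) = 7.95, so P = 80 − 2·(10.6 + 7.95) = 42.9.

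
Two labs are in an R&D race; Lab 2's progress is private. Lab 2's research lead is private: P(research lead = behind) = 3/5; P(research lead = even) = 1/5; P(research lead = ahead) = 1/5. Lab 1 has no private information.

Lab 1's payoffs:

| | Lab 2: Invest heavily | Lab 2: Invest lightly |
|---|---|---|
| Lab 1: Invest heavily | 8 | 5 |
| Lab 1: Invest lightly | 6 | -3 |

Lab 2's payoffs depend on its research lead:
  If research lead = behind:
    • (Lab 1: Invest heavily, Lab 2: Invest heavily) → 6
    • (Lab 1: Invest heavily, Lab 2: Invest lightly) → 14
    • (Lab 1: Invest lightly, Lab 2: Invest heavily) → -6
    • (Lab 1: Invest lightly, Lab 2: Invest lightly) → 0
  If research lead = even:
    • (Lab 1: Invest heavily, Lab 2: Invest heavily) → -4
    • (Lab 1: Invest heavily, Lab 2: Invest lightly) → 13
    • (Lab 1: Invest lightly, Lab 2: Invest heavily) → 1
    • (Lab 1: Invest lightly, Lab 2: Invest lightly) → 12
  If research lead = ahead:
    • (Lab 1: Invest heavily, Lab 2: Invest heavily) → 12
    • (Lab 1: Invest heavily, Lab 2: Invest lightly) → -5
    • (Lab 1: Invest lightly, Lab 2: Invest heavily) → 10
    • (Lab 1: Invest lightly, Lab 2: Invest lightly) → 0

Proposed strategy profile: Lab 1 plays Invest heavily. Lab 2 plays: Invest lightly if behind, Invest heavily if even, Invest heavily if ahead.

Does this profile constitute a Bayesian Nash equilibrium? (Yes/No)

No

Lab 1 plays Invest heavily: E[Invest heavily] = 3/5·(5) + 1/5·(8) + 1/5·(8) = 31/5; E[Invest lightly] = 3/5. Best-responding. ✓
Lab 2 (research lead behind), facing Invest heavily: Invest heavily gives 6, Invest lightly gives 14. Proposed Invest lightly is best. ✓
Lab 2 (research lead even), facing Invest heavily: Invest heavily gives -4, Invest lightly gives 13. Proposed Invest heavily is not best — profitable deviation exists. ✗
Lab 2 (research lead ahead), facing Invest heavily: Invest heavily gives 12, Invest lightly gives -5. Proposed Invest heavily is best. ✓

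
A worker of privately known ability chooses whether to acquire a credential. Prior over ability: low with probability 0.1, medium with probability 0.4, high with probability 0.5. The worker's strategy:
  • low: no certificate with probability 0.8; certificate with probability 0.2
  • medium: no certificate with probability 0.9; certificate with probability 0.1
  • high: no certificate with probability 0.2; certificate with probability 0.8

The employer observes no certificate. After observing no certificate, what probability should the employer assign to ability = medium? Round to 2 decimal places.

0.67

P(no certificate) = 0.1·0.8 + 0.4·0.9 + 0.5·0.2 = 0.54
P(medium | no certificate) = (0.4·0.9) / 0.54 = 0.36 / 0.54 = 0.666667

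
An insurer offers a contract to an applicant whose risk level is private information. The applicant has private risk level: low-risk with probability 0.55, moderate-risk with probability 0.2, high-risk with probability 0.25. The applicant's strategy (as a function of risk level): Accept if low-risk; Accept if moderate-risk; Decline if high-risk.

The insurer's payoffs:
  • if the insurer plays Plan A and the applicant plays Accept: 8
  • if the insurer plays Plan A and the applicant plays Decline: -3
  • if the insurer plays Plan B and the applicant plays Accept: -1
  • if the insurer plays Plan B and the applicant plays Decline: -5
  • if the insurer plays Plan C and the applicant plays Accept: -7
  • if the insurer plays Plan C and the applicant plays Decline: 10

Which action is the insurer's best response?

E[Plan A] = 0.55·(8) + 0.2·(8) + 0.25·(-3) = 5.25
E[Plan B] = 0.55·(-1) + 0.2·(-1) + 0.25·(-5) = -2
E[Plan C] = 0.55·(-7) + 0.2·(-7) + 0.25·(10) = -2.75
Best response: Plan A (5.25 is the largest).

Plan A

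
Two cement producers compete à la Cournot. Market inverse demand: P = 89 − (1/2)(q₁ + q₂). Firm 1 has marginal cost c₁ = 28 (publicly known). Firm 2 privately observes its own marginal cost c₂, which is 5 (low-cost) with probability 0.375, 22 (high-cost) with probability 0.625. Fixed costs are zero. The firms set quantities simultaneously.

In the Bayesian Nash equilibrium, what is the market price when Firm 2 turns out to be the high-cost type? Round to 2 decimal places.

47.40

Type-c best response for Firm 2: q₂(c) = (89 − c) − q₁/2.
Firm 1 maximizes expected profit; its first-order condition is 89 − q₁ − (1/2)E[q₂] − 28 = 0.
Substituting E[q₂] and solving: E[c₂] = 15.625, so q₁ = (89 − 2·28 + 15.625)/(3/2) = 32.4167.
q₂(high-cost) = 50.7917, so P = 89 − (1/2)·(32.4167 + 50.7917) = 47.3958.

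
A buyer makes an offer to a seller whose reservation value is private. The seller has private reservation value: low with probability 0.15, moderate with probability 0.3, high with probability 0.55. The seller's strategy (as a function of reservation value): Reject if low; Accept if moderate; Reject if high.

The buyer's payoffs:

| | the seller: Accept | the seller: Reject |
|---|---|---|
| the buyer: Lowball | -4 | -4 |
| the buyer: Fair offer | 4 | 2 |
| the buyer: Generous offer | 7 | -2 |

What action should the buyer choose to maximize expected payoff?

Fair offer

E[Lowball] = 0.15·(-4) + 0.3·(-4) + 0.55·(-4) = -4
E[Fair offer] = 0.15·(2) + 0.3·(4) + 0.55·(2) = 2.6
E[Generous offer] = 0.15·(-2) + 0.3·(7) + 0.55·(-2) = 0.7
Best response: Fair offer (2.6 is the largest).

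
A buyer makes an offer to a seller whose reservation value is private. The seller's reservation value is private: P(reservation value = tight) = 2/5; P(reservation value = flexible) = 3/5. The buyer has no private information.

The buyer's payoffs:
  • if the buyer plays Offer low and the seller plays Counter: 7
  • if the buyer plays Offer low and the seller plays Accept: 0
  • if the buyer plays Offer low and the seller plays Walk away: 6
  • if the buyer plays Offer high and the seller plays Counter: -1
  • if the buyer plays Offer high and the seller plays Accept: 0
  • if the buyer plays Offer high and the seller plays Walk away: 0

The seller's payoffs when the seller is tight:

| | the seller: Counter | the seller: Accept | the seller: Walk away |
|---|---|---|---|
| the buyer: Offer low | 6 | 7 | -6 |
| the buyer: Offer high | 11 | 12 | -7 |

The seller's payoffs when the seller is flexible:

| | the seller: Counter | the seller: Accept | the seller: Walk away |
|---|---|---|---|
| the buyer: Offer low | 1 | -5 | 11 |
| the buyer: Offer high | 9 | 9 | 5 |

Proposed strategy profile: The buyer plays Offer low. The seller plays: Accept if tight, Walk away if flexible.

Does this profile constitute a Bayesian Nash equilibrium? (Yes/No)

A profile is a BNE iff every type of every player is best-responding given beliefs about the other side.
The buyer plays Offer low: E[Offer low] = 2/5·(0) + 3/5·(6) = 18/5; E[Offer high] = 0. Best-responding. ✓
The seller (reservation value tight), facing Offer low: Counter gives 6, Accept gives 7, Walk away gives -6. Proposed Accept is best. ✓
The seller (reservation value flexible), facing Offer low: Counter gives 1, Accept gives -5, Walk away gives 11. Proposed Walk away is best. ✓

Yes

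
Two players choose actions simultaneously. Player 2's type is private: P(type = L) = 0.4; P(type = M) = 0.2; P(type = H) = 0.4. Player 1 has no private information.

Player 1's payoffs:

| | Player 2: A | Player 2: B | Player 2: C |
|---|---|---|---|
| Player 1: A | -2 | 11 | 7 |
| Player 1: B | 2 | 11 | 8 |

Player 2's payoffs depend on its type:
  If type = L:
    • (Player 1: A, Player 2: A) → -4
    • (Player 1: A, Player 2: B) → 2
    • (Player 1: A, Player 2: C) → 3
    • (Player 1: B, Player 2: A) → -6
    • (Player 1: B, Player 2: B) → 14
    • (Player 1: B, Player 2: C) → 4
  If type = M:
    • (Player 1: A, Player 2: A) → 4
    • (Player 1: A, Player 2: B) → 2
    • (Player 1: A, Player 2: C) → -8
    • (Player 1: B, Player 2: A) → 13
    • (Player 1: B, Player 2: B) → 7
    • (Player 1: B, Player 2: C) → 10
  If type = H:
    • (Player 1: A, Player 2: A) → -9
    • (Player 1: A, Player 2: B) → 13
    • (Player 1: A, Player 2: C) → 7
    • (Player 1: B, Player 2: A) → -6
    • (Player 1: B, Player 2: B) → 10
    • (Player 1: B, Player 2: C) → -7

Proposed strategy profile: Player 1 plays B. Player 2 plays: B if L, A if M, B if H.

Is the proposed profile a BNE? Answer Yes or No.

A profile is a BNE iff every type of every player is best-responding given beliefs about the other side.
Player 1 plays B: E[B] = 0.4·(11) + 0.2·(2) + 0.4·(11) = 9.2; E[A] = 8.4. Best-responding. ✓
Player 2 (type L), facing B: A gives -6, B gives 14, C gives 4. Proposed B is best. ✓
Player 2 (type M), facing B: A gives 13, B gives 7, C gives 10. Proposed A is best. ✓
Player 2 (type H), facing B: A gives -6, B gives 10, C gives -7. Proposed B is best. ✓

Yes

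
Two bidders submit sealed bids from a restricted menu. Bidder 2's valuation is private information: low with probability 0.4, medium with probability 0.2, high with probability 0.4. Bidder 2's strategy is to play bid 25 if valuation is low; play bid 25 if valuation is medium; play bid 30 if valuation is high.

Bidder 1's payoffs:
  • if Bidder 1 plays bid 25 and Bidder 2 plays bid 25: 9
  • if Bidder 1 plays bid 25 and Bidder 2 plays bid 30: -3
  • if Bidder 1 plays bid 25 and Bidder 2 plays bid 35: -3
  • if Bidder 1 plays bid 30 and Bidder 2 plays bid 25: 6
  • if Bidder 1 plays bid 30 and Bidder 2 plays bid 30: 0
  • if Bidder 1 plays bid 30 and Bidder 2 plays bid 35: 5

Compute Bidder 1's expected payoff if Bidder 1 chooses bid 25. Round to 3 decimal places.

4.200

E[bid 25] = 0.4·9 + 0.2·9 + 0.4·(-3) = 3.6 + 1.8 + (-1.2) = 4.2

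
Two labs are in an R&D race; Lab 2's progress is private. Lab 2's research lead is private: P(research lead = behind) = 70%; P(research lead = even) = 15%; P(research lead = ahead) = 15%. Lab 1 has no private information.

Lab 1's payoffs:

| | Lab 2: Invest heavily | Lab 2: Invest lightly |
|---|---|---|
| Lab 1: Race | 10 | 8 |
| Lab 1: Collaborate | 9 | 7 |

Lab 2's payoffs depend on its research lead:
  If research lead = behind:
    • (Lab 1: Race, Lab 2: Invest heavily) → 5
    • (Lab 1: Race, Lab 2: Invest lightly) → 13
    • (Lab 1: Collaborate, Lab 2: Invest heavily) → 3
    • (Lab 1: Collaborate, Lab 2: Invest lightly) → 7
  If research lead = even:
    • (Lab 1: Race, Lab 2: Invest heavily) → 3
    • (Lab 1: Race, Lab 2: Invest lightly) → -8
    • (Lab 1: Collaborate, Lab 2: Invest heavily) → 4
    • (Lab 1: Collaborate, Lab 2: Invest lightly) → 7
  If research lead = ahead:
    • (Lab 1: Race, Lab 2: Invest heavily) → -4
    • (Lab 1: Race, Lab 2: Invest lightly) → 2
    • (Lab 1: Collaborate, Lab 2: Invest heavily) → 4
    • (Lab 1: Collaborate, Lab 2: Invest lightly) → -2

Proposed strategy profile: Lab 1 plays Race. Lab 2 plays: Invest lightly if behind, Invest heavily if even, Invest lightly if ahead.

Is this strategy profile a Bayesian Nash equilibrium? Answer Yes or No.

A profile is a BNE iff every type of every player is best-responding given beliefs about the other side.
Lab 1 plays Race: E[Race] = 0.7·(8) + 0.15·(10) + 0.15·(8) = 8.3; E[Collaborate] = 7.3. Best-responding. ✓
Lab 2 (research lead behind), facing Race: Invest heavily gives 5, Invest lightly gives 13. Proposed Invest lightly is best. ✓
Lab 2 (research lead even), facing Race: Invest heavily gives 3, Invest lightly gives -8. Proposed Invest heavily is best. ✓
Lab 2 (research lead ahead), facing Race: Invest heavily gives -4, Invest lightly gives 2. Proposed Invest lightly is best. ✓

Yes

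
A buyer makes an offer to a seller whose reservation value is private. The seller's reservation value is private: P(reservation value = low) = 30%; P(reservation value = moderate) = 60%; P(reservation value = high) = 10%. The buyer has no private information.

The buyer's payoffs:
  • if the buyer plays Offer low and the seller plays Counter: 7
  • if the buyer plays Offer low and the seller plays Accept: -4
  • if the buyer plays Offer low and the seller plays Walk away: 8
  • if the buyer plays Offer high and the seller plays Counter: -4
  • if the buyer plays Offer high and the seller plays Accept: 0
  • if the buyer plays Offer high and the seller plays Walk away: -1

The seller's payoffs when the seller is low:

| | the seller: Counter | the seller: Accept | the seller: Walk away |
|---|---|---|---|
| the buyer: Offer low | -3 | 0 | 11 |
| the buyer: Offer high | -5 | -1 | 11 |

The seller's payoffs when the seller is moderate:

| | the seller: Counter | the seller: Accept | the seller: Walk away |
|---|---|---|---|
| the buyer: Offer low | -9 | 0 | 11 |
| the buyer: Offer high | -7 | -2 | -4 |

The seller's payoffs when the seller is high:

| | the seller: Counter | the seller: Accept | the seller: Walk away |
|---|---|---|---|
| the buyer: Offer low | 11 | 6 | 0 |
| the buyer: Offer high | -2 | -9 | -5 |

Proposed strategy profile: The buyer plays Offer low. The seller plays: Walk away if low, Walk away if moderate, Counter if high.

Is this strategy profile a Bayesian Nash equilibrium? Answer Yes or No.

Yes

The buyer plays Offer low: E[Offer low] = 0.3·(8) + 0.6·(8) + 0.1·(7) = 7.9; E[Offer high] = -1.3. Best-responding. ✓
The seller (reservation value low), facing Offer low: Counter gives -3, Accept gives 0, Walk away gives 11. Proposed Walk away is best. ✓
The seller (reservation value moderate), facing Offer low: Counter gives -9, Accept gives 0, Walk away gives 11. Proposed Walk away is best. ✓
The seller (reservation value high), facing Offer low: Counter gives 11, Accept gives 6, Walk away gives 0. Proposed Counter is best. ✓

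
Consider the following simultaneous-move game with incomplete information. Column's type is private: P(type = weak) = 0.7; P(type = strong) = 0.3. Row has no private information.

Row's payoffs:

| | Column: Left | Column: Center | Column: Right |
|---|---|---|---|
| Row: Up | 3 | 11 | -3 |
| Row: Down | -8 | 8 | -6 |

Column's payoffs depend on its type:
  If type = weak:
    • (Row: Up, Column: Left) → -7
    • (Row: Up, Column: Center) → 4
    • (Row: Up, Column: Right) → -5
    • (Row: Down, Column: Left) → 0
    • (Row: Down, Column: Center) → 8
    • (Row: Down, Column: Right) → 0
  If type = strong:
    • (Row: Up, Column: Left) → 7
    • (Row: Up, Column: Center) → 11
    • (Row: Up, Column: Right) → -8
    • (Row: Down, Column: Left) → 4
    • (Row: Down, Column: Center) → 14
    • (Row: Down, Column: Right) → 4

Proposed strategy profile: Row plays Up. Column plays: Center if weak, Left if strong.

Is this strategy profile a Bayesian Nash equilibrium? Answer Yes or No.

No

Row plays Up: E[Up] = 0.7·(11) + 0.3·(3) = 8.6; E[Down] = 3.2. Best-responding. ✓
Column (type weak), facing Up: Left gives -7, Center gives 4, Right gives -5. Proposed Center is best. ✓
Column (type strong), facing Up: Left gives 7, Center gives 11, Right gives -8. Proposed Left is not best — profitable deviation exists. ✗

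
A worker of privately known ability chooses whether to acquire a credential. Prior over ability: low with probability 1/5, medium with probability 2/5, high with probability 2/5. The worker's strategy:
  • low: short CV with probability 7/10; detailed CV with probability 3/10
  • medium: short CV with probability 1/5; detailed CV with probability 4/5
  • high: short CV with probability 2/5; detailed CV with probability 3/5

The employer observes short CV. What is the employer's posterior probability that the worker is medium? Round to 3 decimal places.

Apply Bayes' rule using the sender's strategy as the likelihood.
P(short CV) = (1/5)·(7/10) + (2/5)·(1/5) + (2/5)·(2/5) = 19/50
P(medium | short CV) = ((2/5)·(1/5)) / (19/50) = (2/25) / (19/50) = 4/19

0.211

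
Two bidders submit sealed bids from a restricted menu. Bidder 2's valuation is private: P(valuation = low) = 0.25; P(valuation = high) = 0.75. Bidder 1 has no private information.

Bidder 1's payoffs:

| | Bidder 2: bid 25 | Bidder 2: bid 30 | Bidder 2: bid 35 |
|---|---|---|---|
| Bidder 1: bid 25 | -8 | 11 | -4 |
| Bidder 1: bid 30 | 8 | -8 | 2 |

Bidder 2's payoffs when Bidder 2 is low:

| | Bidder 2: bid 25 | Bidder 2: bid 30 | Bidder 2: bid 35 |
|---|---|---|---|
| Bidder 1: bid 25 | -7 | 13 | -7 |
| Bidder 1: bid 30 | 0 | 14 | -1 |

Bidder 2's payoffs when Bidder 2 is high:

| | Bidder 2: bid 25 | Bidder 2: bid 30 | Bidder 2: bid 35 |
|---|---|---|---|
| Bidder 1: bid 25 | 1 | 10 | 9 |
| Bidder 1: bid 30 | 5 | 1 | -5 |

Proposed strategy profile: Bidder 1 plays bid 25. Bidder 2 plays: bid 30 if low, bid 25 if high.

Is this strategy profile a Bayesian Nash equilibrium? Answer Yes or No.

Bidder 1 plays bid 25: E[bid 25] = 0.25·(11) + 0.75·(-8) = -3.25; E[bid 30] = 4. Not best-responding. ✗
Bidder 2 (valuation low), facing bid 25: bid 25 gives -7, bid 30 gives 13, bid 35 gives -7. Proposed bid 30 is best. ✓
Bidder 2 (valuation high), facing bid 25: bid 25 gives 1, bid 30 gives 10, bid 35 gives 9. Proposed bid 25 is not best — profitable deviation exists. ✗

No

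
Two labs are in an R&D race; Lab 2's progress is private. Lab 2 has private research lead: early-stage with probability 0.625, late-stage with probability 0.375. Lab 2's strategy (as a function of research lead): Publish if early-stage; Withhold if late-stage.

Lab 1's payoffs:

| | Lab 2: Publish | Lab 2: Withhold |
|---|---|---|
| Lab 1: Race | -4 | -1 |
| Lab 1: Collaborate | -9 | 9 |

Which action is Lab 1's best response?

Collaborate

E[Race] = 0.625·(-4) + 0.375·(-1) = -2.875
E[Collaborate] = 0.625·(-9) + 0.375·(9) = -2.25
Best response: Collaborate (-2.25 is the largest).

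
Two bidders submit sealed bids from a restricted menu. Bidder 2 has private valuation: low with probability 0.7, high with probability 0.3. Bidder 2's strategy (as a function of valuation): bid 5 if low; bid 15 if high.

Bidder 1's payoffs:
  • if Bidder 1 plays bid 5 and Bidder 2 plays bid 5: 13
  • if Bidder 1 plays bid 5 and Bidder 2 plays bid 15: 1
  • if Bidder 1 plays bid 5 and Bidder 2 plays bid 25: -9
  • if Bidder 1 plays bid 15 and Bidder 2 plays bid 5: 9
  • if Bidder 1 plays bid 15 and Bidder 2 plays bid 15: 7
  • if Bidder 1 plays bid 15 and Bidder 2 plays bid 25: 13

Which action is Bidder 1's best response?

bid 5

E[bid 5] = 0.7·(13) + 0.3·(1) = 9.4
E[bid 15] = 0.7·(9) + 0.3·(7) = 8.4
Best response: bid 5 (9.4 is the largest).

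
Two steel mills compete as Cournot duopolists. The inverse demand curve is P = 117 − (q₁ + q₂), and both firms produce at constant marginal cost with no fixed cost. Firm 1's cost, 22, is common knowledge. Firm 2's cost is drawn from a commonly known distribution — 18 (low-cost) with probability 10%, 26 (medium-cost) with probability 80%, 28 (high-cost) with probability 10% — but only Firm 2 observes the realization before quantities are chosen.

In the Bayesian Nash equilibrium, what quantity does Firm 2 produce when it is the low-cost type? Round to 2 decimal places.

33.10

Type-c best response for Firm 2: q₂(c) = (117 − c)/2 − q₁/2.
Firm 1 maximizes expected profit; its first-order condition is 117 − 2q₁ − E[q₂] − 22 = 0.
Substituting E[q₂] and solving: E[c₂] = 25.4, so q₁ = (117 − 2·22 + 25.4)/3 = 32.8.
q₂(low-cost) = (117 − 18 − 32.8)/2 = 33.1.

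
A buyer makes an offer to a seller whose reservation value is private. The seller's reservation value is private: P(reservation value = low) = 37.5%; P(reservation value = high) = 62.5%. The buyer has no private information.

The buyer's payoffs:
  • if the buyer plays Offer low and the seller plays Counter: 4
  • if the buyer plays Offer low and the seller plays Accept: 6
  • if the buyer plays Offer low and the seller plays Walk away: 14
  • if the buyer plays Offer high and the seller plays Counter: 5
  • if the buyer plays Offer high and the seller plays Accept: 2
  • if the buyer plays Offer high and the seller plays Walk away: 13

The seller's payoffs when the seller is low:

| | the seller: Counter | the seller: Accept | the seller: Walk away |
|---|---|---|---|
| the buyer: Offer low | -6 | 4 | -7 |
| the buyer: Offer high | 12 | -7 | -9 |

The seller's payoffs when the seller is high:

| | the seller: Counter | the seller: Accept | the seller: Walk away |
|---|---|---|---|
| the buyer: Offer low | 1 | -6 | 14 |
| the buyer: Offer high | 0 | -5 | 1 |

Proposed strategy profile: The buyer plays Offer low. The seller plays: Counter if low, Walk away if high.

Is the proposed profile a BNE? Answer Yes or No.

A profile is a BNE iff every type of every player is best-responding given beliefs about the other side.
The buyer plays Offer low: E[Offer low] = 0.375·(4) + 0.625·(14) = 10.25; E[Offer high] = 10. Best-responding. ✓
The seller (reservation value low), facing Offer low: Counter gives -6, Accept gives 4, Walk away gives -7. Proposed Counter is not best — profitable deviation exists. ✗
The seller (reservation value high), facing Offer low: Counter gives 1, Accept gives -6, Walk away gives 14. Proposed Walk away is best. ✓

No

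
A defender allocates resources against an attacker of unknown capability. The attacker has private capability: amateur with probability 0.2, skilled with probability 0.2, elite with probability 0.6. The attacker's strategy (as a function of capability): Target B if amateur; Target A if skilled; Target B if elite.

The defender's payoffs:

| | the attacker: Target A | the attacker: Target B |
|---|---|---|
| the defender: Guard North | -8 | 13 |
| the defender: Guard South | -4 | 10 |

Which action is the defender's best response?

Compute the defender's expected payoff for each action, taking the expectation over the attacker's type.
E[Guard North] = 0.2·(13) + 0.2·(-8) + 0.6·(13) = 8.8
E[Guard South] = 0.2·(10) + 0.2·(-4) + 0.6·(10) = 7.2
Best response: Guard North (8.8 is the largest).

Guard North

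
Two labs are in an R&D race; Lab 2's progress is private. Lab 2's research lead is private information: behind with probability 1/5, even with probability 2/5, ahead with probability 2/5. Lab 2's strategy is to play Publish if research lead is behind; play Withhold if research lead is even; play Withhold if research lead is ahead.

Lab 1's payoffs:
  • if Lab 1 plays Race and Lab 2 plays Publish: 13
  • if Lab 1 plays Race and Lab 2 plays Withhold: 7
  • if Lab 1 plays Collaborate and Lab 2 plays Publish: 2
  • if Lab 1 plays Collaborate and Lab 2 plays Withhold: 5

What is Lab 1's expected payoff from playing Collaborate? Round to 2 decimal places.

4.40

Take the expectation over Lab 2's research lead, weighting each type's action by its prior probability.
E[Collaborate] = 1/5·2 + 2/5·5 + 2/5·5 = 2/5 + 2 + 2 = 22/5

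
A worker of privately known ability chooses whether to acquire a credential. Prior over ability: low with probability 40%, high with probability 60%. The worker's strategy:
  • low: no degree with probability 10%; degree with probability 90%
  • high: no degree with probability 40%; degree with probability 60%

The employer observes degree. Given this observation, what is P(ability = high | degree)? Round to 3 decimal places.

0.500

P(degree) = 0.4·0.9 + 0.6·0.6 = 0.72
P(high | degree) = (0.6·0.6) / 0.72 = 0.36 / 0.72 = 0.5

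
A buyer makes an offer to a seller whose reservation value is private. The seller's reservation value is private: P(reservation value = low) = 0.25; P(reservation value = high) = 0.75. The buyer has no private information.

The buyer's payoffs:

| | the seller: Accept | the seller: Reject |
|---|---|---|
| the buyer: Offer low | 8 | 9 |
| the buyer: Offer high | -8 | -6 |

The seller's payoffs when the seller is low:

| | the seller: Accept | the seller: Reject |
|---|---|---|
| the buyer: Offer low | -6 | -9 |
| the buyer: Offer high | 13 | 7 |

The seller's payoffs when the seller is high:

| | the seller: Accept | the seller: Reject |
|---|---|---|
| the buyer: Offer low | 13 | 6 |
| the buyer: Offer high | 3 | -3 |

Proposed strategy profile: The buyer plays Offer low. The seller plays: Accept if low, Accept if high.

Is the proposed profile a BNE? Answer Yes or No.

Yes

The buyer plays Offer low: E[Offer low] = 0.25·(8) + 0.75·(8) = 8; E[Offer high] = -8. Best-responding. ✓
The seller (reservation value low), facing Offer low: Accept gives -6, Reject gives -9. Proposed Accept is best. ✓
The seller (reservation value high), facing Offer low: Accept gives 13, Reject gives 6. Proposed Accept is best. ✓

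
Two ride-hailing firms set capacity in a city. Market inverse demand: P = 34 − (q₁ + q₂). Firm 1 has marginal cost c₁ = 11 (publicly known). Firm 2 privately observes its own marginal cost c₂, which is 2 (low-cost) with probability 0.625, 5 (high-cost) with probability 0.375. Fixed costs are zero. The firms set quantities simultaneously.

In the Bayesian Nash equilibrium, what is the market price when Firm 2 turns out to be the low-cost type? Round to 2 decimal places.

Firm 2 with cost c maximizes (34 − (q₁+q₂) − c)·q₂, giving q₂(c) = (34 − c − q₁)/2.
E[c₂] = 0.625·2 + 0.375·5 = 3.125
Firm 1's FOC against E[q₂] yields q₁ = (34 − 2·11 + E[c₂])/3 = (34 − 22 + 3.125)/3 = 5.04167.
q₂(low-cost) = 13.4792, so P = 34 − (5.04167 + 13.4792) = 15.4792.

15.48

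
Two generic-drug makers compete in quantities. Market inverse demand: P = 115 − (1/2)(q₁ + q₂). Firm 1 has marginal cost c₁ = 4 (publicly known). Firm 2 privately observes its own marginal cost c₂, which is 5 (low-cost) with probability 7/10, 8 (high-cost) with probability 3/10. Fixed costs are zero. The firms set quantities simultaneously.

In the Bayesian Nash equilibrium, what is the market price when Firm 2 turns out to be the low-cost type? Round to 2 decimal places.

Firm 2 with cost c maximizes (115 − (1/2)(q₁+q₂) − c)·q₂, giving q₂(c) = (115 − c − (1/2)q₁).
E[c₂] = 7/10·5 + 3/10·8 = 5.9
Firm 1's FOC against E[q₂] yields q₁ = (115 − 2·4 + E[c₂])/(3/2) = (115 − 8 + 5.9)/(3/2) = 75.2667.
q₂(low-cost) = 72.3667, so P = 115 − (1/2)·(75.2667 + 72.3667) = 41.1833.

41.18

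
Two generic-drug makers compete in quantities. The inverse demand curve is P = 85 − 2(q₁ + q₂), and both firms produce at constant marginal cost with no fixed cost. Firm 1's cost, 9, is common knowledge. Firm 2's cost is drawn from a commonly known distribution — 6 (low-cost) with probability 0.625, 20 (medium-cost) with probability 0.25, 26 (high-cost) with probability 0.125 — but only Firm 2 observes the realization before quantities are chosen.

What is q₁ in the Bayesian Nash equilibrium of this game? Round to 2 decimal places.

13.17

Type-c best response for Firm 2: q₂(c) = (85 − c)/4 − q₁/2.
Firm 1 maximizes expected profit; its first-order condition is 85 − 4q₁ − 2E[q₂] − 9 = 0.
Substituting E[q₂] and solving: E[c₂] = 12, so q₁ = (85 − 2·9 + 12)/6 = 13.1667.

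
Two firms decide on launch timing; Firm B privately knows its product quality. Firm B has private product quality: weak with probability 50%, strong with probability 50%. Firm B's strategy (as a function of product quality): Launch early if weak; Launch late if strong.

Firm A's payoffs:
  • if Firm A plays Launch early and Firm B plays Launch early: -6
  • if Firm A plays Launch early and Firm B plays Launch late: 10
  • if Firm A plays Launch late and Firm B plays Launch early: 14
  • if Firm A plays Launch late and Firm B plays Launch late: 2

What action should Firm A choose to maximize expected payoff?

Compute Firm A's expected payoff for each action, taking the expectation over Firm B's type.
E[Launch early] = 0.5·(-6) + 0.5·(10) = 2
E[Launch late] = 0.5·(14) + 0.5·(2) = 8
Best response: Launch late (8 is the largest).

Launch late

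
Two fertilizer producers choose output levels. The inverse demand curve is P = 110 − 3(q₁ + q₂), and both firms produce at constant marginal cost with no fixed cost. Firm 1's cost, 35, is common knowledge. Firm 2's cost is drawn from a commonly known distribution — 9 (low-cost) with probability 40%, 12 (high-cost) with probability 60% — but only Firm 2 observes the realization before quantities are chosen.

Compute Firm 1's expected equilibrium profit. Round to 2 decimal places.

Type-c best response for Firm 2: q₂(c) = (110 − c)/6 − q₁/2.
Firm 1 maximizes expected profit; its first-order condition is 110 − 6q₁ − 3E[q₂] − 35 = 0.
Substituting E[q₂] and solving: E[c₂] = 10.8, so q₁ = (110 − 2·35 + 10.8)/9 = 5.64444.
E[P] = 110 − 3·(q₁ + E[q₂]) = 51.9333; Firm 1's expected profit = (E[P] − 35)·q₁ = (51.9333 − 35)·5.64444 = 95.5793.

95.58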